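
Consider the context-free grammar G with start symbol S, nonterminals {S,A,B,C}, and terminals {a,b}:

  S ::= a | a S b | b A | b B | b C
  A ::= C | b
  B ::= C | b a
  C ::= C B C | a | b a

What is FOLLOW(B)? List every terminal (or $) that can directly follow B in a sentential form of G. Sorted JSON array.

FIRST iteration:
[1]
  A via A→b: +{b}
  B via B→b a: +{b}
  C via C→a: +{a}
  C via C→b a: +{b}
  S via S→a: +{a}
  S via S→b A: +{b}
  FIRST[S]={a,b}  FIRST[A]={b}  FIRST[B]={b}  FIRST[C]={a,b}
[2]
  A via A→C: +{a}
  B via B→C: +{a}
  FIRST[S]={a,b}  FIRST[A]={a,b}  FIRST[B]={a,b}  FIRST[C]={a,b}
[3] done
  FIRST[S]={a,b}  FIRST[A]={a,b}  FIRST[B]={a,b}  FIRST[C]={a,b}

Compute FOLLOW by fixpoint:
initialize: $ ∈ FOLLOW(S)
[1]
  C→C B C: FOLLOW(C) ⊇ FIRST(B) = {a,b}; new: +{a,b}
  C→C B C: FOLLOW(B) ⊇ FIRST(C) = {a,b}; new: +{a,b}
  S→a S b: FOLLOW(S) ⊇ FIRST(b) = {b}; new: +{b}
  S→b A: FOLLOW(A) ⊇ FOLLOW(S) ⊇ {$,b}; new: +{$,b}
  S→b B: FOLLOW(B) ⊇ FOLLOW(S) ⊇ {$,b}; new: +{$}
  S→b C: FOLLOW(C) ⊇ FOLLOW(S) ⊇ {$,b}; new: +{$}
  FOLLOW[S]={$,b}  FOLLOW[A]={$,b}  FOLLOW[B]={$,a,b}  FOLLOW[C]={$,a,b}
[2] done
  FOLLOW[S]={$,b}  FOLLOW[A]={$,b}  FOLLOW[B]={$,a,b}  FOLLOW[C]={$,a,b}

FOLLOW(B) = ["$", "a", "b"]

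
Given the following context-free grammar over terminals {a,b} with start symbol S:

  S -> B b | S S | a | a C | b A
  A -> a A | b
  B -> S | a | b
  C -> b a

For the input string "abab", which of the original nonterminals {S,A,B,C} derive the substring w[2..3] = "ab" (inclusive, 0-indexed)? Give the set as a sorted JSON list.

Convert to CNF:
  S -> B T1 | S S | T0 C | T1 A | a
  A -> T0 A | b
  B -> B T1 | S S | T0 C | T1 A | a | b
  C -> T1 T0
  T0 -> a
  T1 -> b

Fill CYK table bottom-up — only the sub-triangle for w[2..3]:
  cell(2,2) a: {B,S,T0}  orig:{B,S}
  cell(3,3) b: {A,B,T1}  orig:{A,B}
  cell(2,3) ab: {A,B,S}

Original NTs in T[2,3] deriving "ab": ["A", "B", "S"]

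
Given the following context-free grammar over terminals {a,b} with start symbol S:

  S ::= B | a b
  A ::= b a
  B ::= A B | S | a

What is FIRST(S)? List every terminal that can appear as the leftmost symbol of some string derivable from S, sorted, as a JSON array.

FIRST sets, iterate to fixpoint:
pass 1:
  A via A→b a: +{b}
  B via B→A B: +{b}
  B via B→a: +{a}
  S via S→B: +{a,b}
  FIRST(S)={a,b}  FIRST(A)={b}  FIRST(B)={a,b}
pass 2: done
  FIRST(S)={a,b}  FIRST(A)={b}  FIRST(B)={a,b}

FIRST(S) = ["a", "b"]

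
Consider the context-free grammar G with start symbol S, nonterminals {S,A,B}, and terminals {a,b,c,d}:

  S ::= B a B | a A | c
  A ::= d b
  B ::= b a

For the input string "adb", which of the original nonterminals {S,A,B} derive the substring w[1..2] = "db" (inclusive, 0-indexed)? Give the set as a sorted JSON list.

Convert to CNF:
  S -> B X3 | T2 A | c
  A -> T0 T1
  B -> T1 T2
  T0 -> d
  T1 -> b
  T2 -> a
  X3 -> T2 B

CYK fill (cells [i..j] with 1 ≤ i ≤ j ≤ 2 only):
  T[1,1] 'd' = {T0}  orig:{}
  T[2,2] 'b' = {T1}  orig:{}
  T[1,2] 'db' = {A}

Original NTs in T[1,2] deriving "db": ["A"]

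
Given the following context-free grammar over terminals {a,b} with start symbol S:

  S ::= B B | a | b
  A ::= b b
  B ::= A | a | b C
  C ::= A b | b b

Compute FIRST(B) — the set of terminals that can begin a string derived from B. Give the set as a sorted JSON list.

Compute FIRST by fixpoint:
[1]
  A via A→b b: +{b}
  B via B→A: +{b}
  B via B→a: +{a}
  C via C→A b: +{b}
  S via S→B B: +{a,b}
  FIRST[S]={a,b}  FIRST[A]={b}  FIRST[B]={a,b}  FIRST[C]={b}
[2] (no change)
  FIRST[S]={a,b}  FIRST[A]={b}  FIRST[B]={a,b}  FIRST[C]={b}

FIRST(B) = ["a", "b"]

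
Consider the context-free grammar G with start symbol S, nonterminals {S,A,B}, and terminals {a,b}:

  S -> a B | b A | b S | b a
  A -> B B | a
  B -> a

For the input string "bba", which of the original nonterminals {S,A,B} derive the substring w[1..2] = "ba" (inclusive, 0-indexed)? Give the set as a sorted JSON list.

Convert to CNF:
  S -> T0 B | T1 A | T1 S | T1 T0
  A -> B B | a
  B -> a
  T0 -> a
  T1 -> b

CYK table (by increasing span) (cells [i..j] with 1 ≤ i ≤ j ≤ 2 only):
  T[1,1] 'b' = {T1}  orig:{}
  T[2,2] 'a' = {A,B,T0}  orig:{A,B}
  T[1,2] 'ba' = {S}

Original NTs in T[1,2] deriving "ba": ["S"]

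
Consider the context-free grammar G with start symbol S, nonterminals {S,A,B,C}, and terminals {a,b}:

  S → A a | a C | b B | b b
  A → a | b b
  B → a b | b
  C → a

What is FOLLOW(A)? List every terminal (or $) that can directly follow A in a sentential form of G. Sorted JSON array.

Compute FIRST by fixpoint:
iter 1:
  A via A→a: +{a}
  A via A→b b: +{b}
  B via B→a b: +{a}
  B via B→b: +{b}
  C via C→a: +{a}
  S via S→A a: +{a,b}
  S: {a,b}  A: {a,b}  B: {a,b}  C: {a}
iter 2: — fixpoint
  S: {a,b}  A: {a,b}  B: {a,b}  C: {a}

FOLLOW iteration:
FOLLOW(S) := {$}
round 1:
  S→A a: FOLLOW(A) ⊇ FIRST(a) = {a}; new: +{a}
  S→a C: FOLLOW(C) ⊇ FOLLOW(S) ⊇ {$}; new: +{$}
  S→b B: FOLLOW(B) ⊇ FOLLOW(S) ⊇ {$}; new: +{$}
  FOLLOW(S)={$}  FOLLOW(A)={a}  FOLLOW(B)={$}  FOLLOW(C)={$}
round 2: (stable)
  FOLLOW(S)={$}  FOLLOW(A)={a}  FOLLOW(B)={$}  FOLLOW(C)={$}

FOLLOW(A) = ["a"]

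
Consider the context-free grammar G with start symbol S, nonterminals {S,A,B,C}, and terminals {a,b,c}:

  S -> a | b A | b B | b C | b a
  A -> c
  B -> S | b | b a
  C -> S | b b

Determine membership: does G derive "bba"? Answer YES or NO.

CNF form of G:
  S -> T0 A | T0 B | T0 C | T0 T1 | a
  A -> c
  B -> T0 A | T0 B | T0 C | T0 T1 | a | b
  C -> T0 A | T0 B | T0 C | T0 T0 | T0 T1 | a
  T0 -> b
  T1 -> a

Fill CYK table bottom-up:
  T[0,0] 'b' = {B,T0}  orig:{B}
  T[1,1] 'b' = {B,T0}  orig:{B}
  T[2,2] 'a' = {B,C,S,T1}  orig:{B,C,S}
  T[0,1] 'bb' = {B,C,S}
  T[1,2] 'ba' = {B,C,S}
  T[0,2] 'bba' = {B,C,S}

S ∈ T[0,2] ⇒ YES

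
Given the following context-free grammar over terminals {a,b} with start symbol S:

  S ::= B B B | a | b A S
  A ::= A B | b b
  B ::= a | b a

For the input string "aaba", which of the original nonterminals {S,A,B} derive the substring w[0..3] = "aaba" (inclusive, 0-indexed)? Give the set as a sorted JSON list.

CNF form of G:
  S -> B X2 | T0 X3 | a
  A -> A B | T0 T0
  B -> T0 T1 | a
  T0 -> b
  T1 -> a
  X2 -> B B
  X3 -> A S

CYK table (by increasing span) — only the sub-triangle for w[0..3]:
  T[0,0] 'a' = {B,S,T1}  orig:{B,S}
  T[1,1] 'a' = {B,S,T1}  orig:{B,S}
  T[2,2] 'b' = {T0}  orig:{}
  T[3,3] 'a' = {B,S,T1}  orig:{B,S}
  T[0,1] 'aa' = {X2}  orig:{}
  T[1,2] 'ab' = ∅
  T[2,3] 'ba' = {B}
  T[0,2] 'aab' = ∅
  T[1,3] 'aba' = {X2}  orig:{}
  T[0,3] 'aaba' = {S}

Original NTs in T[0,3] deriving "aaba": ["S"]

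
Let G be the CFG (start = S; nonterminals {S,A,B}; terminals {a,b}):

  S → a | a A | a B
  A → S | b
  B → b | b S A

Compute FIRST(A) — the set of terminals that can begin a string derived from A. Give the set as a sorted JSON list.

Compute FIRST by fixpoint:
[1]
  A via A→b: +{b}
  B via B→b: +{b}
  S via S→a: +{a}
  FIRST[S]={a}  FIRST[A]={b}  FIRST[B]={b}
[2]
  A via A→S: +{a}
  FIRST[S]={a}  FIRST[A]={a,b}  FIRST[B]={b}
[3] done
  FIRST[S]={a}  FIRST[A]={a,b}  FIRST[B]={b}

FIRST(A) = ["a", "b"]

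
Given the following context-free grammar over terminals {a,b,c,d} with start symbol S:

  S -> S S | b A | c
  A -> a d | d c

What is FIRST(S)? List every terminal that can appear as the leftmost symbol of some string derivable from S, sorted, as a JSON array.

FIRST iteration:
round 1:
  A via A→a d: +{a}
  A via A→d c: +{d}
  S via S→b A: +{b}
  S via S→c: +{c}
  S: {b,c}  A: {a,d}
round 2: (no change)
  S: {b,c}  A: {a,d}

FIRST(S) = ["b", "c"]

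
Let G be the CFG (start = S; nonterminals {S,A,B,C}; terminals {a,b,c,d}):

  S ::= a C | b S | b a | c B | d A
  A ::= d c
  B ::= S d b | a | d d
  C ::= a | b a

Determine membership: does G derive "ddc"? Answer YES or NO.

CNF form of G:
  S -> T0 A | T1 B | T2 S | T2 T3 | T3 C
  A -> T0 T1
  B -> S X4 | T0 T0 | a
  C -> T2 T3 | a
  T0 -> d
  T1 -> c
  T2 -> b
  T3 -> a
  X4 -> T0 T2

CYK fill:
  T[0,0] 'd' = {T0}  orig:{}
  T[1,1] 'd' = {T0}  orig:{}
  T[2,2] 'c' = {T1}  orig:{}
  T[0,1] 'dd' = {B}
  T[1,2] 'dc' = {A}
  T[0,2] 'ddc' = {S}

S ∈ T[0,2] ⇒ YES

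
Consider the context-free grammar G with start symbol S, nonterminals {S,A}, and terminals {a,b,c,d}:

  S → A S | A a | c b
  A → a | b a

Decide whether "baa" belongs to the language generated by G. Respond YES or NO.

CNF form of G:
  S -> A S | A T1 | T2 T0
  A -> T0 T1 | a
  T0 -> b
  T1 -> a
  T2 -> c

CYK fill:
  cell(0,0) b: {T0}  orig:{}
  cell(1,1) a: {A,T1}  orig:{A}
  cell(2,2) a: {A,T1}  orig:{A}
  cell(0,1) ba: {A}
  cell(1,2) aa: {S}
  cell(0,2) baa: {S}

S ∈ T[0,2] ⇒ YES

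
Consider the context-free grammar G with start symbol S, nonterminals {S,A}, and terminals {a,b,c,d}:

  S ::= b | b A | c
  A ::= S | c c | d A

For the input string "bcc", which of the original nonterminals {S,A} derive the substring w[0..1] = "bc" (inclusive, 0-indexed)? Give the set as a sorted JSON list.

Convert to CNF:
  S -> T0 A | b | c
  A -> T0 A | T1 T1 | T2 A | b | c
  T0 -> b
  T1 -> c
  T2 -> d

CYK fill — only the sub-triangle for w[0..1]:
  [0..0]={A,S,T0}  "b"  orig:{A,S}
  [1..1]={A,S,T1}  "c"  orig:{A,S}
  [0..1]={A,S}  "bc"

Original NTs in T[0,1] deriving "bc": ["A", "S"]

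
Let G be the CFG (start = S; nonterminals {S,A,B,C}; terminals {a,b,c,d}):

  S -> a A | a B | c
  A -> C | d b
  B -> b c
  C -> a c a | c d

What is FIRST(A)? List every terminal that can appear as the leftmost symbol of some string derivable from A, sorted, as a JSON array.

FIRST iteration:
[1]
  A via A→d b: +{d}
  B via B→b c: +{b}
  C via C→a c a: +{a}
  C via C→c d: +{c}
  S via S→a A: +{a}
  S via S→c: +{c}
  FIRST[S]={a,c}  FIRST[A]={d}  FIRST[B]={b}  FIRST[C]={a,c}
[2]
  A via A→C: +{a,c}
  FIRST[S]={a,c}  FIRST[A]={a,c,d}  FIRST[B]={b}  FIRST[C]={a,c}
[3] done
  FIRST[S]={a,c}  FIRST[A]={a,c,d}  FIRST[B]={b}  FIRST[C]={a,c}

FIRST(A) = ["a", "c", "d"]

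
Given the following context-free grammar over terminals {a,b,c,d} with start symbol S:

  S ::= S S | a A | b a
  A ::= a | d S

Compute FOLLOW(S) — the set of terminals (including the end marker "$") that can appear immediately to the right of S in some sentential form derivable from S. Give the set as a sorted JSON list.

FIRST iteration:
round 1:
  A via A→a: +{a}
  A via A→d S: +{d}
  S via S→a A: +{a}
  S via S→b a: +{b}
  S: {a,b}  A: {a,d}
round 2: — fixpoint
  S: {a,b}  A: {a,d}

Compute FOLLOW by fixpoint:
seed FOLLOW(S) with $
round 1:
  S→S S: FOLLOW(S) ⊇ FIRST(S) = {a,b}; new: +{a,b}
  S→a A: FOLLOW(A) ⊇ FOLLOW(S) ⊇ {$,a,b}; new: +{$,a,b}
  FOLLOW[S]={$,a,b}  FOLLOW[A]={$,a,b}
round 2: (stable)
  FOLLOW[S]={$,a,b}  FOLLOW[A]={$,a,b}

FOLLOW(S) = ["$", "a", "b"]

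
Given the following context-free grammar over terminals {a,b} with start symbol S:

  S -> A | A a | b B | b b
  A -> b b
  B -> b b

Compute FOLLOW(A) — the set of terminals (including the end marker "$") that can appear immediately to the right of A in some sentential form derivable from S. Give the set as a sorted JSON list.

FIRST sets, iterate to fixpoint:
pass 1:
  A via A→b b: +{b}
  B via B→b b: +{b}
  S via S→A: +{b}
  FIRST(S)={b}  FIRST(A)={b}  FIRST(B)={b}
pass 2: (no change)
  FIRST(S)={b}  FIRST(A)={b}  FIRST(B)={b}

FOLLOW sets:
seed FOLLOW(S) with $
pass 1:
  S→A: FOLLOW(A) ⊇ FOLLOW(S) ⊇ {$}; new: +{$}
  S→A a: FOLLOW(A) ⊇ FIRST(a) = {a}; new: +{a}
  S→b B: FOLLOW(B) ⊇ FOLLOW(S) ⊇ {$}; new: +{$}
  S: {$}  A: {$,a}  B: {$}
pass 2: (stable)
  S: {$}  A: {$,a}  B: {$}

FOLLOW(A) = ["$", "a"]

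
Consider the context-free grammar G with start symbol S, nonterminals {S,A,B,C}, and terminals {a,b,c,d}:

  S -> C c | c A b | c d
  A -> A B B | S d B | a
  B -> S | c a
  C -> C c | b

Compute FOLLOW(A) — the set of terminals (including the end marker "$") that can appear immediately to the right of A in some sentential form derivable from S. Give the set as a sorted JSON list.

Compute FIRST by fixpoint:
[1]
  A via A→a: +{a}
  B via B→c a: +{c}
  C via C→b: +{b}
  S via S→C c: +{b}
  S via S→c A b: +{c}
  FIRST(S)={b,c}  FIRST(A)={a}  FIRST(B)={c}  FIRST(C)={b}
[2]
  A via A→S d B: +{b,c}
  B via B→S: +{b}
  FIRST(S)={b,c}  FIRST(A)={a,b,c}  FIRST(B)={b,c}  FIRST(C)={b}
[3] — fixpoint
  FIRST(S)={b,c}  FIRST(A)={a,b,c}  FIRST(B)={b,c}  FIRST(C)={b}

FOLLOW iteration:
seed FOLLOW(S) with $
[1]
  A→A B B: FOLLOW(A) ⊇ FIRST(B) = {b,c}; new: +{b,c}
  A→A B B: FOLLOW(B) ⊇ FIRST(B) = {b,c}; new: +{b,c}
  A→S d B: FOLLOW(S) ⊇ FIRST(d) = {d}; new: +{d}
  B→S: FOLLOW(S) ⊇ FOLLOW(B) ⊇ {b,c}; new: +{b,c}
  C→C c: FOLLOW(C) ⊇ FIRST(c) = {c}; new: +{c}
  FOLLOW(S)={$,b,c,d}  FOLLOW(A)={b,c}  FOLLOW(B)={b,c}  FOLLOW(C)={c}
[2] (stable)
  FOLLOW(S)={$,b,c,d}  FOLLOW(A)={b,c}  FOLLOW(B)={b,c}  FOLLOW(C)={c}

FOLLOW(A) = ["b", "c"]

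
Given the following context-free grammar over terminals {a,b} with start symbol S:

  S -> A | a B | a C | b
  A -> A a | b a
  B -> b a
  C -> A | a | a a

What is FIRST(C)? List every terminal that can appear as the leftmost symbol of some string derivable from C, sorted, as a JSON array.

FIRST sets, iterate to fixpoint:
iter 1:
  A via A→b a: +{b}
  B via B→b a: +{b}
  C via C→A: +{b}
  C via C→a: +{a}
  S via S→A: +{b}
  S via S→a B: +{a}
  FIRST(S)={a,b}  FIRST(A)={b}  FIRST(B)={b}  FIRST(C)={a,b}
iter 2: (stable)
  FIRST(S)={a,b}  FIRST(A)={b}  FIRST(B)={b}  FIRST(C)={a,b}

FIRST(C) = ["a", "b"]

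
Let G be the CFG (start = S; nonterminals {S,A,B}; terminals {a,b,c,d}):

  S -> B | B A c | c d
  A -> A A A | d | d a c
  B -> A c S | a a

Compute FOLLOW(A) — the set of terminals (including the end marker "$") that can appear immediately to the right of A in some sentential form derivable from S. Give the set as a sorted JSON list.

Compute FIRST by fixpoint:
round 1:
  A via A→d: +{d}
  B via B→A c S: +{d}
  B via B→a a: +{a}
  S via S→B: +{a,d}
  S via S→c d: +{c}
  S: {a,c,d}  A: {d}  B: {a,d}
round 2: done
  S: {a,c,d}  A: {d}  B: {a,d}

FOLLOW iteration:
initialize: $ ∈ FOLLOW(S)
round 1:
  A→A A A: FOLLOW(A) ⊇ FIRST(A) = {d}; new: +{d}
  B→A c S: FOLLOW(A) ⊇ FIRST(c) = {c}; new: +{c}
  S→B: FOLLOW(B) ⊇ FOLLOW(S) ⊇ {$}; new: +{$}
  S→B A c: FOLLOW(B) ⊇ FIRST(A) = {d}; new: +{d}
  S: {$}  A: {c,d}  B: {$,d}
round 2:
  B→A c S: FOLLOW(S) ⊇ FOLLOW(B) ⊇ {$,d}; new: +{d}
  S: {$,d}  A: {c,d}  B: {$,d}
round 3: (stable)
  S: {$,d}  A: {c,d}  B: {$,d}

FOLLOW(A) = ["c", "d"]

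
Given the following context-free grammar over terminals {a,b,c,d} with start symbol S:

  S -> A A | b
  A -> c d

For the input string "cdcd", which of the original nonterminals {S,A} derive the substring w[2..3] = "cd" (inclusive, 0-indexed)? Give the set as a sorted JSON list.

Convert to CNF:
  S -> A A | b
  A -> T0 T1
  T0 -> c
  T1 -> d

Fill CYK table bottom-up — only the sub-triangle for w[2..3]:
  cell(2,2) c: {T0}  orig:{}
  cell(3,3) d: {T1}  orig:{}
  cell(2,3) cd: {A}

Original NTs in T[2,3] deriving "cd": ["A"]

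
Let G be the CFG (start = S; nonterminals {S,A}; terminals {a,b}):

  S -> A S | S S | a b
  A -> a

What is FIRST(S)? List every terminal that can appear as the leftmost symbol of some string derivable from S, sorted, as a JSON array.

FIRST iteration:
pass 1:
  A via A→a: +{a}
  S via S→A S: +{a}
  FIRST(S)={a}  FIRST(A)={a}
pass 2: done
  FIRST(S)={a}  FIRST(A)={a}

FIRST(S) = ["a"]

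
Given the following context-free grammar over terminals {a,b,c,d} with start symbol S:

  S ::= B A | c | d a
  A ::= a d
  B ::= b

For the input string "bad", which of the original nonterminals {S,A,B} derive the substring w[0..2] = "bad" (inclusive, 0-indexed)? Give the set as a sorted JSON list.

Convert to CNF:
  S -> B A | T1 T0 | c
  A -> T0 T1
  B -> b
  T0 -> a
  T1 -> d

CYK table (by increasing span), restricted to cells inside w[0..2]:
  cell(0,0) b: {B}
  cell(1,1) a: {T0}  orig:{}
  cell(2,2) d: {T1}  orig:{}
  cell(0,1) ba: ∅
  cell(1,2) ad: {A}
  cell(0,2) bad: {S}

Original NTs in T[0,2] deriving "bad": ["S"]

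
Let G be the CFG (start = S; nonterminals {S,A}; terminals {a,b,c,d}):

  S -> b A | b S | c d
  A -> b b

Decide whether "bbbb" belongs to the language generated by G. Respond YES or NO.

Convert to CNF:
  S -> T0 A | T0 S | T1 T2
  A -> T0 T0
  T0 -> b
  T1 -> c
  T2 -> d

Fill CYK table bottom-up:
  T[0,0] 'b' = {T0}  orig:{}
  T[1,1] 'b' = {T0}  orig:{}
  T[2,2] 'b' = {T0}  orig:{}
  T[3,3] 'b' = {T0}  orig:{}
  T[0,1] 'bb' = {A}
  T[1,2] 'bb' = {A}
  T[2,3] 'bb' = {A}
  T[0,2] 'bbb' = {S}
  T[1,3] 'bbb' = {S}
  T[0,3] 'bbbb' = {S}

S ∈ T[0,3] ⇒ YES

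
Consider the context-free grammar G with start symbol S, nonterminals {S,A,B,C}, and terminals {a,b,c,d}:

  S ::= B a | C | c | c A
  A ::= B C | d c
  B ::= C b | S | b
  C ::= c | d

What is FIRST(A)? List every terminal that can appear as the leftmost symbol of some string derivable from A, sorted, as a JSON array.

FIRST sets, iterate to fixpoint:
iter 1:
  A via A→d c: +{d}
  B via B→b: +{b}
  C via C→c: +{c}
  C via C→d: +{d}
  S via S→B a: +{b}
  S via S→C: +{c,d}
  S: {b,c,d}  A: {d}  B: {b}  C: {c,d}
iter 2:
  A via A→B C: +{b}
  B via B→C b: +{c,d}
  S: {b,c,d}  A: {b,d}  B: {b,c,d}  C: {c,d}
iter 3:
  A via A→B C: +{c}
  S: {b,c,d}  A: {b,c,d}  B: {b,c,d}  C: {c,d}
iter 4: (no change)
  S: {b,c,d}  A: {b,c,d}  B: {b,c,d}  C: {c,d}

FIRST(A) = ["b", "c", "d"]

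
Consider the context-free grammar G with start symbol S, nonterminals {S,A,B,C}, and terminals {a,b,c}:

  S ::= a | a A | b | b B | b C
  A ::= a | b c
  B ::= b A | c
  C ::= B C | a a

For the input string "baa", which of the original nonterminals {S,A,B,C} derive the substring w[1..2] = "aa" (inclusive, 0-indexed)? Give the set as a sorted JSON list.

Convert to CNF:
  S -> T0 B | T0 C | T2 A | a | b
  A -> T0 T1 | a
  B -> T0 A | c
  C -> B C | T2 T2
  T0 -> b
  T1 -> c
  T2 -> a

CYK table (by increasing span), restricted to cells inside w[1..2]:
  [1..1]={A,S,T2}  "a"  orig:{A,S}
  [2..2]={A,S,T2}  "a"  orig:{A,S}
  [1..2]={C,S}  "aa"

Original NTs in T[1,2] deriving "aa": ["C", "S"]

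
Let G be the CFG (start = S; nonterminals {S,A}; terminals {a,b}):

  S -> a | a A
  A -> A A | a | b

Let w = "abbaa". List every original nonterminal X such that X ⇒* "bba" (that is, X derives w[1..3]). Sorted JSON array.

Convert to CNF:
  S -> T0 A | a
  A -> A A | a | b
  T0 -> a

CYK table (by increasing span), restricted to cells inside w[1..3]:
  T[1,1] 'b' = {A}
  T[2,2] 'b' = {A}
  T[3,3] 'a' = {A,S,T0}  orig:{A,S}
  T[1,2] 'bb' = {A}
  T[2,3] 'ba' = {A}
  T[1,3] 'bba' = {A}

Original NTs in T[1,3] deriving "bba": ["A"]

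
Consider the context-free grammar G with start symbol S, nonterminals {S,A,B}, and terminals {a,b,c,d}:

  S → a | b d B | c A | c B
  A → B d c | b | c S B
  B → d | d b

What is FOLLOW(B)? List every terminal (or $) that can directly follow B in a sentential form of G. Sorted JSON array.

FIRST iteration:
round 1:
  A via A→b: +{b}
  A via A→c S B: +{c}
  B via B→d: +{d}
  S via S→a: +{a}
  S via S→b d B: +{b}
  S via S→c A: +{c}
  FIRST[S]={a,b,c}  FIRST[A]={b,c}  FIRST[B]={d}
round 2:
  A via A→B d c: +{d}
  FIRST[S]={a,b,c}  FIRST[A]={b,c,d}  FIRST[B]={d}
round 3: — fixpoint
  FIRST[S]={a,b,c}  FIRST[A]={b,c,d}  FIRST[B]={d}

FOLLOW sets:
seed FOLLOW(S) with $
[1]
  A→B d c: FOLLOW(B) ⊇ FIRST(d) = {d}; new: +{d}
  A→c S B: FOLLOW(S) ⊇ FIRST(B) = {d}; new: +{d}
  S→b d B: FOLLOW(B) ⊇ FOLLOW(S) ⊇ {$,d}; new: +{$}
  S→c A: FOLLOW(A) ⊇ FOLLOW(S) ⊇ {$,d}; new: +{$,d}
  S: {$,d}  A: {$,d}  B: {$,d}
[2] (stable)
  S: {$,d}  A: {$,d}  B: {$,d}

FOLLOW(B) = ["$", "d"]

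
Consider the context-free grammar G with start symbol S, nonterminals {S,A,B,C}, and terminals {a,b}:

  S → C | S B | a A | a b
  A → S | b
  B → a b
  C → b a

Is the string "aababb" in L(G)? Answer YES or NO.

CNF form of G:
  S -> S B | T0 A | T0 T1 | T1 T0
  A -> S B | T0 A | T0 T1 | T1 T0 | b
  B -> T0 T1
  C -> T1 T0
  T0 -> a
  T1 -> b

CYK fill:
  T[0,0] 'a' = {T0}  orig:{}
  T[1,1] 'a' = {T0}  orig:{}
  T[2,2] 'b' = {A,T1}  orig:{A}
  T[3,3] 'a' = {T0}  orig:{}
  T[4,4] 'b' = {A,T1}  orig:{A}
  T[5,5] 'b' = {A,T1}  orig:{A}
  T[0,1] 'aa' = ∅
  T[1,2] 'ab' = {A,B,S}
  T[2,3] 'ba' = {A,C,S}
  T[3,4] 'ab' = {A,B,S}
  T[4,5] 'bb' = ∅
  T[0,2] 'aab' = {A,S}
  T[1,3] 'aba' = {A,S}
  T[2,4] 'bab' = ∅
  T[3,5] 'abb' = ∅
  T[0,3] 'aaba' = {A,S}
  T[1,4] 'abab' = {A,S}
  T[2,5] 'babb' = ∅
  T[0,4] 'aabab' = {A,S}
  T[1,5] 'ababb' = ∅
  T[0,5] 'aababb' = ∅

S ∉ T[0,5] ⇒ NO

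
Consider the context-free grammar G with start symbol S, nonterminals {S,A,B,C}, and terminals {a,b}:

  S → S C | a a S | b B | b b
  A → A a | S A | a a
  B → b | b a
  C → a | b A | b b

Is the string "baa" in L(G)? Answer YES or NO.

Convert to CNF:
  S -> S C | T0 X2 | T1 B | T1 T1
  A -> A T0 | S A | T0 T0
  B -> T1 T0 | b
  C -> T1 A | T1 T1 | a
  T0 -> a
  T1 -> b
  X2 -> T0 S

Fill CYK table bottom-up:
  T[0,0] 'b' = {B,T1}  orig:{B}
  T[1,1] 'a' = {C,T0}  orig:{C}
  T[2,2] 'a' = {C,T0}  orig:{C}
  T[0,1] 'ba' = {B}
  T[1,2] 'aa' = {A}
  T[0,2] 'baa' = {C}

S ∉ T[0,2] ⇒ NO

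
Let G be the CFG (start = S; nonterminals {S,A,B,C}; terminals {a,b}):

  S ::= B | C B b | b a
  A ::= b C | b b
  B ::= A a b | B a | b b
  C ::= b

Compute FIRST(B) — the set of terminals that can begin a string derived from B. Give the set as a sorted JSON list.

FIRST sets, iterate to fixpoint:
pass 1:
  A via A→b C: +{b}
  B via B→A a b: +{b}
  C via C→b: +{b}
  S via S→B: +{b}
  FIRST(S)={b}  FIRST(A)={b}  FIRST(B)={b}  FIRST(C)={b}
pass 2: (no change)
  FIRST(S)={b}  FIRST(A)={b}  FIRST(B)={b}  FIRST(C)={b}

FIRST(B) = ["b"]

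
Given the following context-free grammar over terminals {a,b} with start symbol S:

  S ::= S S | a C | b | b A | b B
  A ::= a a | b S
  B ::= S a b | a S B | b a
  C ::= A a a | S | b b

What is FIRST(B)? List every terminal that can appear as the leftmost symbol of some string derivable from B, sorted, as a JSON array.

Compute FIRST by fixpoint:
pass 1:
  A via A→a a: +{a}
  A via A→b S: +{b}
  B via B→a S B: +{a}
  B via B→b a: +{b}
  C via C→A a a: +{a,b}
  S via S→a C: +{a}
  S via S→b: +{b}
  FIRST[S]={a,b}  FIRST[A]={a,b}  FIRST[B]={a,b}  FIRST[C]={a,b}
pass 2: done
  FIRST[S]={a,b}  FIRST[A]={a,b}  FIRST[B]={a,b}  FIRST[C]={a,b}

FIRST(B) = ["a", "b"]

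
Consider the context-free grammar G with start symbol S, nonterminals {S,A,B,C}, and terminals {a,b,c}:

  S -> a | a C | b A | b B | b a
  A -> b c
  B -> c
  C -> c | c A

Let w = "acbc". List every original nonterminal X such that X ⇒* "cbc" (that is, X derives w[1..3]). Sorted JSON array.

Convert to CNF:
  S -> T0 A | T0 B | T0 T2 | T2 C | a
  A -> T0 T1
  B -> c
  C -> T1 A | c
  T0 -> b
  T1 -> c
  T2 -> a

CYK table (by increasing span) (cells [i..j] with 1 ≤ i ≤ j ≤ 3 only):
  cell(1,1) c: {B,C,T1}  orig:{B,C}
  cell(2,2) b: {T0}  orig:{}
  cell(3,3) c: {B,C,T1}  orig:{B,C}
  cell(1,2) cb: ∅
  cell(2,3) bc: {A,S}
  cell(1,3) cbc: {C}

Original NTs in T[1,3] deriving "cbc": ["C"]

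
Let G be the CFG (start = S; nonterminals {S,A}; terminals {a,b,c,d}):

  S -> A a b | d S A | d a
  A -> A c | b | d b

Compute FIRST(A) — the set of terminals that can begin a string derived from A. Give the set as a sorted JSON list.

FIRST iteration:
[1]
  A via A→b: +{b}
  A via A→d b: +{d}
  S via S→A a b: +{b,d}
  FIRST[S]={b,d}  FIRST[A]={b,d}
[2] done
  FIRST[S]={b,d}  FIRST[A]={b,d}

FIRST(A) = ["b", "d"]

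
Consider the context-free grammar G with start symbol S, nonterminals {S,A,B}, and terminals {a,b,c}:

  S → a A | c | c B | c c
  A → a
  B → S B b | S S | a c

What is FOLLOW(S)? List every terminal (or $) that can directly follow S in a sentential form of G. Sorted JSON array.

FIRST sets, iterate to fixpoint:
iter 1:
  A via A→a: +{a}
  B via B→a c: +{a}
  S via S→a A: +{a}
  S via S→c: +{c}
  FIRST[S]={a,c}  FIRST[A]={a}  FIRST[B]={a}
iter 2:
  B via B→S B b: +{c}
  FIRST[S]={a,c}  FIRST[A]={a}  FIRST[B]={a,c}
iter 3: (no change)
  FIRST[S]={a,c}  FIRST[A]={a}  FIRST[B]={a,c}

FOLLOW sets:
FOLLOW(S) := {$}
round 1:
  B→S B b: FOLLOW(S) ⊇ FIRST(B) = {a,c}; new: +{a,c}
  B→S B b: FOLLOW(B) ⊇ FIRST(b) = {b}; new: +{b}
  B→S S: FOLLOW(S) ⊇ FOLLOW(B) ⊇ {b}; new: +{b}
  S→a A: FOLLOW(A) ⊇ FOLLOW(S) ⊇ {$,a,b,c}; new: +{$,a,b,c}
  S→c B: FOLLOW(B) ⊇ FOLLOW(S) ⊇ {$,a,b,c}; new: +{$,a,c}
  FOLLOW[S]={$,a,b,c}  FOLLOW[A]={$,a,b,c}  FOLLOW[B]={$,a,b,c}
round 2: (no change)
  FOLLOW[S]={$,a,b,c}  FOLLOW[A]={$,a,b,c}  FOLLOW[B]={$,a,b,c}

FOLLOW(S) = ["$", "a", "b", "c"]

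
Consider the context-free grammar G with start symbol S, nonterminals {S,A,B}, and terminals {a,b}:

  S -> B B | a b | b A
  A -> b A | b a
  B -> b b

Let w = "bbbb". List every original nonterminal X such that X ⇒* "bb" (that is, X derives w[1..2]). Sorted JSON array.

CNF form of G:
  S -> B B | T0 A | T1 T0
  A -> T0 A | T0 T1
  B -> T0 T0
  T0 -> b
  T1 -> a

CYK fill (cells [i..j] with 1 ≤ i ≤ j ≤ 2 only):
  T[1,1] 'b' = {T0}  orig:{}
  T[2,2] 'b' = {T0}  orig:{}
  T[1,2] 'bb' = {B}

Original NTs in T[1,2] deriving "bb": ["B"]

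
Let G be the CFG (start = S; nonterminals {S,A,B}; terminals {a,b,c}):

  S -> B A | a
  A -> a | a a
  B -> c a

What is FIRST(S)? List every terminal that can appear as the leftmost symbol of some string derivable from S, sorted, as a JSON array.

FIRST iteration:
iter 1:
  A via A→a: +{a}
  B via B→c a: +{c}
  S via S→B A: +{c}
  S via S→a: +{a}
  FIRST[S]={a,c}  FIRST[A]={a}  FIRST[B]={c}
iter 2: done
  FIRST[S]={a,c}  FIRST[A]={a}  FIRST[B]={c}

FIRST(S) = ["a", "c"]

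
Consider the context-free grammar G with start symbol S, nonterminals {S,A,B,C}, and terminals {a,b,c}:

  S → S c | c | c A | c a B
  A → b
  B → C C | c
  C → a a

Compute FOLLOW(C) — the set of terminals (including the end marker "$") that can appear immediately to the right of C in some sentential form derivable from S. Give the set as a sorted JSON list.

FIRST sets, iterate to fixpoint:
iter 1:
  A via A→b: +{b}
  B via B→c: +{c}
  C via C→a a: +{a}
  S via S→c: +{c}
  FIRST(S)={c}  FIRST(A)={b}  FIRST(B)={c}  FIRST(C)={a}
iter 2:
  B via B→C C: +{a}
  FIRST(S)={c}  FIRST(A)={b}  FIRST(B)={a,c}  FIRST(C)={a}
iter 3: (no change)
  FIRST(S)={c}  FIRST(A)={b}  FIRST(B)={a,c}  FIRST(C)={a}

Compute FOLLOW by fixpoint:
seed FOLLOW(S) with $
[1]
  B→C C: FOLLOW(C) ⊇ FIRST(C) = {a}; new: +{a}
  S→S c: FOLLOW(S) ⊇ FIRST(c) = {c}; new: +{c}
  S→c A: FOLLOW(A) ⊇ FOLLOW(S) ⊇ {$,c}; new: +{$,c}
  S→c a B: FOLLOW(B) ⊇ FOLLOW(S) ⊇ {$,c}; new: +{$,c}
  FOLLOW[S]={$,c}  FOLLOW[A]={$,c}  FOLLOW[B]={$,c}  FOLLOW[C]={a}
[2]
  B→C C: FOLLOW(C) ⊇ FOLLOW(B) ⊇ {$,c}; new: +{$,c}
  FOLLOW[S]={$,c}  FOLLOW[A]={$,c}  FOLLOW[B]={$,c}  FOLLOW[C]={$,a,c}
[3] (stable)
  FOLLOW[S]={$,c}  FOLLOW[A]={$,c}  FOLLOW[B]={$,c}  FOLLOW[C]={$,a,c}

FOLLOW(C) = ["$", "a", "c"]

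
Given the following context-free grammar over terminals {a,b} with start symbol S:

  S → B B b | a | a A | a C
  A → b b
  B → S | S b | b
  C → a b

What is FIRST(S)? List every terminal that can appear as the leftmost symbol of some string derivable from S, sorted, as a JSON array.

Compute FIRST by fixpoint:
iter 1:
  A via A→b b: +{b}
  B via B→b: +{b}
  C via C→a b: +{a}
  S via S→B B b: +{b}
  S via S→a: +{a}
  FIRST(S)={a,b}  FIRST(A)={b}  FIRST(B)={b}  FIRST(C)={a}
iter 2:
  B via B→S: +{a}
  FIRST(S)={a,b}  FIRST(A)={b}  FIRST(B)={a,b}  FIRST(C)={a}
iter 3: done
  FIRST(S)={a,b}  FIRST(A)={b}  FIRST(B)={a,b}  FIRST(C)={a}

FIRST(S) = ["a", "b"]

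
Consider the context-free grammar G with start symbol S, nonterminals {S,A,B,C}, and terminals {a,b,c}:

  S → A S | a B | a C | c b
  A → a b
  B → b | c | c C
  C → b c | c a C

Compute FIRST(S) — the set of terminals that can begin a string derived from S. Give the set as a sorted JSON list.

FIRST iteration:
iter 1:
  A via A→a b: +{a}
  B via B→b: +{b}
  B via B→c: +{c}
  C via C→b c: +{b}
  C via C→c a C: +{c}
  S via S→A S: +{a}
  S via S→c b: +{c}
  FIRST[S]={a,c}  FIRST[A]={a}  FIRST[B]={b,c}  FIRST[C]={b,c}
iter 2: — fixpoint
  FIRST[S]={a,c}  FIRST[A]={a}  FIRST[B]={b,c}  FIRST[C]={b,c}

FIRST(S) = ["a", "c"]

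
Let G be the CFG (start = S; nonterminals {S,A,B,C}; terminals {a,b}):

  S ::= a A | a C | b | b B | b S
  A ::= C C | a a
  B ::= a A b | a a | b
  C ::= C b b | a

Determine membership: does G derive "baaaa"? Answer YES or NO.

Convert to CNF:
  S -> T0 A | T0 C | T1 B | T1 S | b
  A -> C C | T0 T0
  B -> T0 T0 | T0 X2 | b
  C -> C X3 | a
  T0 -> a
  T1 -> b
  X2 -> A T1
  X3 -> T1 T1

Fill CYK table bottom-up:
  [0..0]={B,S,T1}  "b"  orig:{B,S}
  [1..1]={C,T0}  "a"  orig:{C}
  [2..2]={C,T0}  "a"  orig:{C}
  [3..3]={C,T0}  "a"  orig:{C}
  [4..4]={C,T0}  "a"  orig:{C}
  [0..1]=∅  "ba"
  [1..2]={A,B,S}  "aa"
  [2..3]={A,B,S}  "aa"
  [3..4]={A,B,S}  "aa"
  [0..2]={S}  "baa"
  [1..3]={S}  "aaa"
  [2..4]={S}  "aaa"
  [0..3]={S}  "baaa"
  [1..4]=∅  "aaaa"
  [0..4]=∅  "baaaa"

S ∉ T[0,4] ⇒ NO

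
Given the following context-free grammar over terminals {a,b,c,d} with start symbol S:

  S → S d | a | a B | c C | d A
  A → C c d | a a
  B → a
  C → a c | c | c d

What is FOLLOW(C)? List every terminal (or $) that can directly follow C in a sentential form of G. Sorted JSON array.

FIRST iteration:
[1]
  A via A→a a: +{a}
  B via B→a: +{a}
  C via C→a c: +{a}
  C via C→c: +{c}
  S via S→a: +{a}
  S via S→c C: +{c}
  S via S→d A: +{d}
  FIRST(S)={a,c,d}  FIRST(A)={a}  FIRST(B)={a}  FIRST(C)={a,c}
[2]
  A via A→C c d: +{c}
  FIRST(S)={a,c,d}  FIRST(A)={a,c}  FIRST(B)={a}  FIRST(C)={a,c}
[3] — fixpoint
  FIRST(S)={a,c,d}  FIRST(A)={a,c}  FIRST(B)={a}  FIRST(C)={a,c}

FOLLOW iteration:
initialize: $ ∈ FOLLOW(S)
round 1:
  A→C c d: FOLLOW(C) ⊇ FIRST(c) = {c}; new: +{c}
  S→S d: FOLLOW(S) ⊇ FIRST(d) = {d}; new: +{d}
  S→a B: FOLLOW(B) ⊇ FOLLOW(S) ⊇ {$,d}; new: +{$,d}
  S→c C: FOLLOW(C) ⊇ FOLLOW(S) ⊇ {$,d}; new: +{$,d}
  S→d A: FOLLOW(A) ⊇ FOLLOW(S) ⊇ {$,d}; new: +{$,d}
  FOLLOW(S)={$,d}  FOLLOW(A)={$,d}  FOLLOW(B)={$,d}  FOLLOW(C)={$,c,d}
round 2: done
  FOLLOW(S)={$,d}  FOLLOW(A)={$,d}  FOLLOW(B)={$,d}  FOLLOW(C)={$,c,d}

FOLLOW(C) = ["$", "c", "d"]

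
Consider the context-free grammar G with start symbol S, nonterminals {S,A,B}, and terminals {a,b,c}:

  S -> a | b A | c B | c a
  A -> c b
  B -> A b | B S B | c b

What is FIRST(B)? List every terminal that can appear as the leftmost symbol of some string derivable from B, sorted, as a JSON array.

FIRST sets, iterate to fixpoint:
iter 1:
  A via A→c b: +{c}
  B via B→A b: +{c}
  S via S→a: +{a}
  S via S→b A: +{b}
  S via S→c B: +{c}
  FIRST[S]={a,b,c}  FIRST[A]={c}  FIRST[B]={c}
iter 2: (stable)
  FIRST[S]={a,b,c}  FIRST[A]={c}  FIRST[B]={c}

FIRST(B) = ["c"]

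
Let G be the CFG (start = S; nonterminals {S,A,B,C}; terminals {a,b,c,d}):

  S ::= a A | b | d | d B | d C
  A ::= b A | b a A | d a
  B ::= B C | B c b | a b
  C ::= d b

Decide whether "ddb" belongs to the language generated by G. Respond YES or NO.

Convert to CNF:
  S -> T1 A | T2 B | T2 C | b | d
  A -> T0 A | T0 X4 | T2 T1
  B -> B C | B X5 | T1 T0
  C -> T2 T0
  T0 -> b
  T1 -> a
  T2 -> d
  T3 -> c
  X4 -> T1 A
  X5 -> T3 T0

CYK fill:
  cell(0,0) d: {S,T2}  orig:{S}
  cell(1,1) d: {S,T2}  orig:{S}
  cell(2,2) b: {S,T0}  orig:{S}
  cell(0,1) dd: ∅
  cell(1,2) db: {C}
  cell(0,2) ddb: {S}

S ∈ T[0,2] ⇒ YES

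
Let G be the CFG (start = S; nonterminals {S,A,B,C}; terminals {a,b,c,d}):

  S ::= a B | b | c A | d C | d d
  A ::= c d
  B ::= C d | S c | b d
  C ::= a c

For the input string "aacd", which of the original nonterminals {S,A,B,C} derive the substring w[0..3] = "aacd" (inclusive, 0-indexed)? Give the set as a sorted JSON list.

CNF form of G:
  S -> T0 A | T1 C | T1 T1 | T3 B | b
  A -> T0 T1
  B -> C T1 | S T0 | T2 T1
  C -> T3 T0
  T0 -> c
  T1 -> d
  T2 -> b
  T3 -> a

CYK fill, restricted to cells inside w[0..3]:
  cell(0,0) a: {T3}  orig:{}
  cell(1,1) a: {T3}  orig:{}
  cell(2,2) c: {T0}  orig:{}
  cell(3,3) d: {T1}  orig:{}
  cell(0,1) aa: ∅
  cell(1,2) ac: {C}
  cell(2,3) cd: {A}
  cell(0,2) aac: ∅
  cell(1,3) acd: {B}
  cell(0,3) aacd: {S}

Original NTs in T[0,3] deriving "aacd": ["S"]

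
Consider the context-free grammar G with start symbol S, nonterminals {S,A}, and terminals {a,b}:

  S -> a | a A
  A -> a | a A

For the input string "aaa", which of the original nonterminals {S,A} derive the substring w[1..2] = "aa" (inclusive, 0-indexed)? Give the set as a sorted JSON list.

CNF form of G:
  S -> T0 A | a
  A -> T0 A | a
  T0 -> a

CYK fill (cells [i..j] with 1 ≤ i ≤ j ≤ 2 only):
  cell(1,1) a: {A,S,T0}  orig:{A,S}
  cell(2,2) a: {A,S,T0}  orig:{A,S}
  cell(1,2) aa: {A,S}

Original NTs in T[1,2] deriving "aa": ["A", "S"]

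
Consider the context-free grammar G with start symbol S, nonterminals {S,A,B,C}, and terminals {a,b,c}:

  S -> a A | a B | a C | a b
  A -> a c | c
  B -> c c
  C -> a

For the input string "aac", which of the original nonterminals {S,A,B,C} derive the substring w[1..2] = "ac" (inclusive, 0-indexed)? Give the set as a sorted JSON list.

Convert to CNF:
  S -> T0 A | T0 B | T0 C | T0 T2
  A -> T0 T1 | c
  B -> T1 T1
  C -> a
  T0 -> a
  T1 -> c
  T2 -> b

CYK fill, restricted to cells inside w[1..2]:
  cell(1,1) a: {C,T0}  orig:{C}
  cell(2,2) c: {A,T1}  orig:{A}
  cell(1,2) ac: {A,S}

Original NTs in T[1,2] deriving "ac": ["A", "S"]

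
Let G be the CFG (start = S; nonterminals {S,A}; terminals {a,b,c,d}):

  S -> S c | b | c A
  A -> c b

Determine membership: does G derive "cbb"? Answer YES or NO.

Convert to CNF:
  S -> S T0 | T0 A | b
  A -> T0 T1
  T0 -> c
  T1 -> b

Fill CYK table bottom-up:
  cell(0,0) c: {T0}  orig:{}
  cell(1,1) b: {S,T1}  orig:{S}
  cell(2,2) b: {S,T1}  orig:{S}
  cell(0,1) cb: {A}
  cell(1,2) bb: ∅
  cell(0,2) cbb: ∅

S ∉ T[0,2] ⇒ NO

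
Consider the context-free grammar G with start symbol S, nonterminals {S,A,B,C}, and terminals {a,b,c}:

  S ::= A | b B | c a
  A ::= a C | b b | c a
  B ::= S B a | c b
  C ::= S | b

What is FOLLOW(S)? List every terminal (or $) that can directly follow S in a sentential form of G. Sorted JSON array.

FIRST sets, iterate to fixpoint:
iter 1:
  A via A→a C: +{a}
  A via A→b b: +{b}
  A via A→c a: +{c}
  B via B→c b: +{c}
  C via C→b: +{b}
  S via S→A: +{a,b,c}
  FIRST(S)={a,b,c}  FIRST(A)={a,b,c}  FIRST(B)={c}  FIRST(C)={b}
iter 2:
  B via B→S B a: +{a,b}
  C via C→S: +{a,c}
  FIRST(S)={a,b,c}  FIRST(A)={a,b,c}  FIRST(B)={a,b,c}  FIRST(C)={a,b,c}
iter 3: — fixpoint
  FIRST(S)={a,b,c}  FIRST(A)={a,b,c}  FIRST(B)={a,b,c}  FIRST(C)={a,b,c}

Compute FOLLOW by fixpoint:
initialize: $ ∈ FOLLOW(S)
iter 1:
  B→S B a: FOLLOW(S) ⊇ FIRST(B) = {a,b,c}; new: +{a,b,c}
  B→S B a: FOLLOW(B) ⊇ FIRST(a) = {a}; new: +{a}
  S→A: FOLLOW(A) ⊇ FOLLOW(S) ⊇ {$,a,b,c}; new: +{$,a,b,c}
  S→b B: FOLLOW(B) ⊇ FOLLOW(S) ⊇ {$,a,b,c}; new: +{$,b,c}
  S: {$,a,b,c}  A: {$,a,b,c}  B: {$,a,b,c}  C: {}
iter 2:
  A→a C: FOLLOW(C) ⊇ FOLLOW(A) ⊇ {$,a,b,c}; new: +{$,a,b,c}
  S: {$,a,b,c}  A: {$,a,b,c}  B: {$,a,b,c}  C: {$,a,b,c}
iter 3: — fixpoint
  S: {$,a,b,c}  A: {$,a,b,c}  B: {$,a,b,c}  C: {$,a,b,c}

FOLLOW(S) = ["$", "a", "b", "c"]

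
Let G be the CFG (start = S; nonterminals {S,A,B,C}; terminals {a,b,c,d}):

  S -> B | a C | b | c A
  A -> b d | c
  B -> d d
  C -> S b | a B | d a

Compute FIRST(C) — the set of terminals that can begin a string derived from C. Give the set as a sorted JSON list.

FIRST iteration:
iter 1:
  A via A→b d: +{b}
  A via A→c: +{c}
  B via B→d d: +{d}
  C via C→a B: +{a}
  C via C→d a: +{d}
  S via S→B: +{d}
  S via S→a C: +{a}
  S via S→b: +{b}
  S via S→c A: +{c}
  S: {a,b,c,d}  A: {b,c}  B: {d}  C: {a,d}
iter 2:
  C via C→S b: +{b,c}
  S: {a,b,c,d}  A: {b,c}  B: {d}  C: {a,b,c,d}
iter 3: done
  S: {a,b,c,d}  A: {b,c}  B: {d}  C: {a,b,c,d}

FIRST(C) = ["a", "b", "c", "d"]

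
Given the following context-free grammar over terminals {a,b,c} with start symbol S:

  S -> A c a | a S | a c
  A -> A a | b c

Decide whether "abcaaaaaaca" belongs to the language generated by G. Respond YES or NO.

Convert to CNF:
  S -> A X3 | T0 S | T0 T2
  A -> A T0 | T1 T2
  T0 -> a
  T1 -> b
  T2 -> c
  X3 -> T2 T0

CYK fill:
  [0..0]={T0}  "a"  orig:{}
  [1..1]={T1}  "b"  orig:{}
  [2..2]={T2}  "c"  orig:{}
  [3..3]={T0}  "a"  orig:{}
  [4..4]={T0}  "a"  orig:{}
  [5..5]={T0}  "a"  orig:{}
  [6..6]={T0}  "a"  orig:{}
  [7..7]={T0}  "a"  orig:{}
  [8..8]={T0}  "a"  orig:{}
  [9..9]={T2}  "c"  orig:{}
  [10..10]={T0}  "a"  orig:{}
  [0..1]=∅  "ab"
  [1..2]={A}  "bc"
  [2..3]={X3}  "ca"  orig:{}
  [3..4]=∅  "aa"
  [4..5]=∅  "aa"
  [5..6]=∅  "aa"
  [6..7]=∅  "aa"
  [7..8]=∅  "aa"
  [8..9]={S}  "ac"
  [9..10]={X3}  "ca"  orig:{}
  [0..2]=∅  "abc"
  [1..3]={A}  "bca"
  [2..4]=∅  "caa"
  [3..5]=∅  "aaa"
  [4..6]=∅  "aaa"
  [5..7]=∅  "aaa"
  [6..8]=∅  "aaa"
  [7..9]={S}  "aac"
  [8..10]=∅  "aca"
  [0..3]=∅  "abca"
  [1..4]={A}  "bcaa"
  [2..5]=∅  "caaa"
  [3..6]=∅  "aaaa"
  [4..7]=∅  "aaaa"
  [5..8]=∅  "aaaa"
  [6..9]={S}  "aaac"
  [7..10]=∅  "aaca"
  [0..4]=∅  "abcaa"
  [1..5]={A}  "bcaaa"
  [2..6]=∅  "caaaa"
  [3..7]=∅  "aaaaa"
  [4..8]=∅  "aaaaa"
  [5..9]={S}  "aaaac"
  [6..10]=∅  "aaaca"
  [0..5]=∅  "abcaaa"
  [1..6]={A}  "bcaaaa"
  [2..7]=∅  "caaaaa"
  [3..8]=∅  "aaaaaa"
  [4..9]={S}  "aaaaac"
  [5..10]=∅  "aaaaca"
  [0..6]=∅  "abcaaaa"
  [1..7]={A}  "bcaaaaa"
  [2..8]=∅  "caaaaaa"
  [3..9]={S}  "aaaaaac"
  [4..10]=∅  "aaaaaca"
  [0..7]=∅  "abcaaaaa"
  [1..8]={A}  "bcaaaaaa"
  [2..9]=∅  "caaaaaac"
  [3..10]=∅  "aaaaaaca"
  [0..8]=∅  "abcaaaaaa"
  [1..9]=∅  "bcaaaaaac"
  [2..10]=∅  "caaaaaaca"
  [0..9]=∅  "abcaaaaaac"
  [1..10]={S}  "bcaaaaaaca"
  [0..10]={S}  "abcaaaaaaca"

S ∈ T[0,10] ⇒ YES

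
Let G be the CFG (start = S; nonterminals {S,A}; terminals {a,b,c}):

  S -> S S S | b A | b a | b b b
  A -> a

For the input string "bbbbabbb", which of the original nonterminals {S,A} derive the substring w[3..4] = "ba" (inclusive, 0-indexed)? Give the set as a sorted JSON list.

Convert to CNF:
  S -> S X2 | T0 A | T0 T1 | T0 X3
  A -> a
  T0 -> b
  T1 -> a
  X2 -> S S
  X3 -> T0 T0

CYK fill, restricted to cells inside w[3..4]:
  T[3,3] 'b' = {T0}  orig:{}
  T[4,4] 'a' = {A,T1}  orig:{A}
  T[3,4] 'ba' = {S}

Original NTs in T[3,4] deriving "ba": ["S"]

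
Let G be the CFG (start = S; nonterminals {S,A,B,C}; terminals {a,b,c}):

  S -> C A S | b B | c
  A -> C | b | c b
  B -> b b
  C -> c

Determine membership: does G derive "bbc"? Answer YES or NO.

Convert to CNF:
  S -> C X2 | T1 B | c
  A -> T0 T1 | b | c
  B -> T1 T1
  C -> c
  T0 -> c
  T1 -> b
  X2 -> A S

CYK table (by increasing span):
  [0..0]={A,T1}  "b"  orig:{A}
  [1..1]={A,T1}  "b"  orig:{A}
  [2..2]={A,C,S,T0}  "c"  orig:{A,C,S}
  [0..1]={B}  "bb"
  [1..2]={X2}  "bc"  orig:{}
  [0..2]=∅  "bbc"

S ∉ T[0,2] ⇒ NO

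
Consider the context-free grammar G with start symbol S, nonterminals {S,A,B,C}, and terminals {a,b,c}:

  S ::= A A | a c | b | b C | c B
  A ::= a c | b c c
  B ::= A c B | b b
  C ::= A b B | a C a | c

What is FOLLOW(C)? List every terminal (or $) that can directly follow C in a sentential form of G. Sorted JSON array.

FIRST iteration:
iter 1:
  A via A→a c: +{a}
  A via A→b c c: +{b}
  B via B→A c B: +{a,b}
  C via C→A b B: +{a,b}
  C via C→c: +{c}
  S via S→A A: +{a,b}
  S via S→c B: +{c}
  FIRST[S]={a,b,c}  FIRST[A]={a,b}  FIRST[B]={a,b}  FIRST[C]={a,b,c}
iter 2: done
  FIRST[S]={a,b,c}  FIRST[A]={a,b}  FIRST[B]={a,b}  FIRST[C]={a,b,c}

FOLLOW sets:
initialize: $ ∈ FOLLOW(S)
round 1:
  B→A c B: FOLLOW(A) ⊇ FIRST(c) = {c}; new: +{c}
  C→A b B: FOLLOW(A) ⊇ FIRST(b) = {b}; new: +{b}
  C→a C a: FOLLOW(C) ⊇ FIRST(a) = {a}; new: +{a}
  S→A A: FOLLOW(A) ⊇ FIRST(A) = {a,b}; new: +{a}
  S→A A: FOLLOW(A) ⊇ FOLLOW(S) ⊇ {$}; new: +{$}
  S→b C: FOLLOW(C) ⊇ FOLLOW(S) ⊇ {$}; new: +{$}
  S→c B: FOLLOW(B) ⊇ FOLLOW(S) ⊇ {$}; new: +{$}
  FOLLOW[S]={$}  FOLLOW[A]={$,a,b,c}  FOLLOW[B]={$}  FOLLOW[C]={$,a}
round 2:
  C→A b B: FOLLOW(B) ⊇ FOLLOW(C) ⊇ {$,a}; new: +{a}
  FOLLOW[S]={$}  FOLLOW[A]={$,a,b,c}  FOLLOW[B]={$,a}  FOLLOW[C]={$,a}
round 3: done
  FOLLOW[S]={$}  FOLLOW[A]={$,a,b,c}  FOLLOW[B]={$,a}  FOLLOW[C]={$,a}

FOLLOW(C) = ["$", "a"]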